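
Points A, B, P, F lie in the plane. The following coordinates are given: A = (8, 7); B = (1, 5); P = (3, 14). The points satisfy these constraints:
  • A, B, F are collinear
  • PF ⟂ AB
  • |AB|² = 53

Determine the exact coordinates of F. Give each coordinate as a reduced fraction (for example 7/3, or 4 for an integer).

F = (277/53, 329/53)

1. F_x = 277/53  [[A, B, F are collinear ⇒ 2x-7y+33=0] ∩ [PF ⟂ AB ⇒ -7x-2y+49=0]]
2. F_y = 329/53  [[A, B, F are collinear ⇒ 2x-7y+33=0] ∩ [PF ⟂ AB ⇒ -7x-2y+49=0]]
   so F = (277/53, 329/53)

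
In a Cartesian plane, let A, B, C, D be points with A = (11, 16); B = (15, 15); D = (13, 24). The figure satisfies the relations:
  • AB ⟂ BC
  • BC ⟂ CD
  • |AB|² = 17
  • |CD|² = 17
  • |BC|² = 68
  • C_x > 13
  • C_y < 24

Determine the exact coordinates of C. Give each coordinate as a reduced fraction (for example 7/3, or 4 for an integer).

1. C_x = 17  [[AB ⟂ BC ⇒ 4x-1y-45=0] ∩ [|C−(13, 24)|²=17]]
2. C_y = 23  [[AB ⟂ BC ⇒ 4x-1y-45=0] ∩ [|C−(13, 24)|²=17]]
   so C = (17, 23)

C = (17, 23)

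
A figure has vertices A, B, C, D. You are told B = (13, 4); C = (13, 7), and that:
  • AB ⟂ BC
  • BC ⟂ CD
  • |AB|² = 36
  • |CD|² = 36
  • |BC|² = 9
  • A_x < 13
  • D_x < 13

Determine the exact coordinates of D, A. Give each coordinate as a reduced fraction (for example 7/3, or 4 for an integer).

D = (7, 7)
A = (7, 4)

1. D_x = 7  [[BC ⟂ CD ⇒ 3y-21=0] ∩ [|D−(13, 7)|²=36]]
2. D_y = 7  [[BC ⟂ CD ⇒ 3y-21=0] ∩ [|D−(13, 7)|²=36]]
   so D = (7, 7)
3. A_x = 7  [[AB ⟂ BC ⇒ -3y+12=0] ∩ [|A−(13, 4)|²=36]]
4. A_y = 4  [[AB ⟂ BC ⇒ -3y+12=0] ∩ [|A−(13, 4)|²=36]]
   so A = (7, 4)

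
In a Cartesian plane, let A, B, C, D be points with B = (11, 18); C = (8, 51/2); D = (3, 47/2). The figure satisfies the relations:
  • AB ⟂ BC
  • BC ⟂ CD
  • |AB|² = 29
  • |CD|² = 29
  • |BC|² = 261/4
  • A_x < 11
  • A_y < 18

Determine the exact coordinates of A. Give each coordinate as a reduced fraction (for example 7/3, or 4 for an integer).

1. A_x = 6  [[AB ⟂ BC ⇒ 3x-15/2y+102=0] ∩ [|A−(11, 18)|²=29]]
2. A_y = 16  [[AB ⟂ BC ⇒ 3x-15/2y+102=0] ∩ [|A−(11, 18)|²=29]]
   so A = (6, 16)

A = (6, 16)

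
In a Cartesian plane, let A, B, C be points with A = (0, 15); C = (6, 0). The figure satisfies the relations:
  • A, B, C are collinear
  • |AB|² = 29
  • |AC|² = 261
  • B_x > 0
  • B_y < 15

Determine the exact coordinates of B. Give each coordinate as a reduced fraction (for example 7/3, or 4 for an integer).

1. B_x = 2  [[A, B, C are collinear ⇒ -15x-6y+90=0] ∩ [|B−(0, 15)|²=29]]
2. B_y = 10  [[A, B, C are collinear ⇒ -15x-6y+90=0] ∩ [|B−(0, 15)|²=29]]
   so B = (2, 10)

B = (2, 10)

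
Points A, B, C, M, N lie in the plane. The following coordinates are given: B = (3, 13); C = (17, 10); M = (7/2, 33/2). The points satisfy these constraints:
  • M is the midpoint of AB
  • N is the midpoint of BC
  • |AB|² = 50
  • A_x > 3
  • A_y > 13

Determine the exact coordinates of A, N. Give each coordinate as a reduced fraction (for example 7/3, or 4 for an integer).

1. A_x = 4  [A = 2·M−B = 2·(7/2, 33/2)−(3, 13)]
2. A_y = 20  [A = 2·M−B = 2·(7/2, 33/2)−(3, 13)]
   so A = (4, 20)
3. N_x = 10  [2·N = B+C = (3, 13)+(17, 10)]
4. N_y = 23/2  [2·N = B+C = (3, 13)+(17, 10)]
   so N = (10, 23/2)

A = (4, 20)
N = (10, 23/2)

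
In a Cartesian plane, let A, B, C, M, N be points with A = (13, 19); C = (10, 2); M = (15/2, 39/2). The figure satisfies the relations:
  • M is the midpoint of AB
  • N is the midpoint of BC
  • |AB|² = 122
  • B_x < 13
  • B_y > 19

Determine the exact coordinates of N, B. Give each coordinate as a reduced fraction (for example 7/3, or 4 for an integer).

1. B_x = 2  [B = 2·M−A = 2·(15/2, 39/2)−(13, 19)]
2. B_y = 20  [B = 2·M−A = 2·(15/2, 39/2)−(13, 19)]
   so B = (2, 20)
3. N_x = 6  [2·N = B+C = (2, 20)+(10, 2)]
4. N_y = 11  [2·N = B+C = (2, 20)+(10, 2)]
   so N = (6, 11)

N = (6, 11)
B = (2, 20)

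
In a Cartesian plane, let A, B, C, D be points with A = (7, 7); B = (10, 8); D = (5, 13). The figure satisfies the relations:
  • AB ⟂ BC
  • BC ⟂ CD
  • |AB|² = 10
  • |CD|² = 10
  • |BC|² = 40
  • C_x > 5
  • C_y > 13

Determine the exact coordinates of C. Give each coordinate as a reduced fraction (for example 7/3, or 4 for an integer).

C = (8, 14)

1. C_x = 8  [[AB ⟂ BC ⇒ 3x+1y-38=0] ∩ [|C−(5, 13)|²=10]]
2. C_y = 14  [[AB ⟂ BC ⇒ 3x+1y-38=0] ∩ [|C−(5, 13)|²=10]]
   so C = (8, 14)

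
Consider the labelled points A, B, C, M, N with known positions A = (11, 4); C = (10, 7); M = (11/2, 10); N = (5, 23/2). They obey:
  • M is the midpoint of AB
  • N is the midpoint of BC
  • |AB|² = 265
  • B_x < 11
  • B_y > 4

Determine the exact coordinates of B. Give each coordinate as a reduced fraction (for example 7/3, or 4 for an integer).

B = (0, 16)

1. B_x = 0  [B = 2·M−A = 2·(11/2, 10)−(11, 4)]
2. B_y = 16  [B = 2·M−A = 2·(11/2, 10)−(11, 4)]
   so B = (0, 16)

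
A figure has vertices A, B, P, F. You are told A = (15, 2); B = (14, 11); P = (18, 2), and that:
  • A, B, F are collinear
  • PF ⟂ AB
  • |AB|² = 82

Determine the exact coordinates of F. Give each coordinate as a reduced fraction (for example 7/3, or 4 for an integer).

F = (1233/82, 137/82)

1. F_x = 1233/82  [[A, B, F are collinear ⇒ -9x-1y+137=0] ∩ [PF ⟂ AB ⇒ -1x+9y=0]]
2. F_y = 137/82  [[A, B, F are collinear ⇒ -9x-1y+137=0] ∩ [PF ⟂ AB ⇒ -1x+9y=0]]
   so F = (1233/82, 137/82)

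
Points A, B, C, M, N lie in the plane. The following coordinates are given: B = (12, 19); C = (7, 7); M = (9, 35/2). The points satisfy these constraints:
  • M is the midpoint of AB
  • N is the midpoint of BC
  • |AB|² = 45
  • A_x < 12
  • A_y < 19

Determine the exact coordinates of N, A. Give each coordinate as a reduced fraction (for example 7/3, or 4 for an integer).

1. A_x = 6  [A = 2·M−B = 2·(9, 35/2)−(12, 19)]
2. A_y = 16  [A = 2·M−B = 2·(9, 35/2)−(12, 19)]
   so A = (6, 16)
3. N_x = 19/2  [2·N = B+C = (12, 19)+(7, 7)]
4. N_y = 13  [2·N = B+C = (12, 19)+(7, 7)]
   so N = (19/2, 13)

N = (19/2, 13)
A = (6, 16)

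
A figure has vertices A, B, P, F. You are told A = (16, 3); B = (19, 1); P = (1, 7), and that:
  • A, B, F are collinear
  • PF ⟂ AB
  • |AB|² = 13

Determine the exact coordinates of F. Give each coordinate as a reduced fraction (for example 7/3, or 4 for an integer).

1. F_x = 49/13  [[A, B, F are collinear ⇒ 2x+3y-41=0] ∩ [PF ⟂ AB ⇒ 3x-2y+11=0]]
2. F_y = 145/13  [[A, B, F are collinear ⇒ 2x+3y-41=0] ∩ [PF ⟂ AB ⇒ 3x-2y+11=0]]
   so F = (49/13, 145/13)

F = (49/13, 145/13)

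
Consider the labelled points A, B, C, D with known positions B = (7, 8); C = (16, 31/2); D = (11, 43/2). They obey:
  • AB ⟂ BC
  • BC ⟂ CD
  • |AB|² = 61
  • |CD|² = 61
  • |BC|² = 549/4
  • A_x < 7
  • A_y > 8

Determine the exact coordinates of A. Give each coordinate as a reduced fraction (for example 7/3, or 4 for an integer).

1. A_x = 2  [[AB ⟂ BC ⇒ -9x-15/2y+123=0] ∩ [|A−(7, 8)|²=61]]
2. A_y = 14  [[AB ⟂ BC ⇒ -9x-15/2y+123=0] ∩ [|A−(7, 8)|²=61]]
   so A = (2, 14)

A = (2, 14)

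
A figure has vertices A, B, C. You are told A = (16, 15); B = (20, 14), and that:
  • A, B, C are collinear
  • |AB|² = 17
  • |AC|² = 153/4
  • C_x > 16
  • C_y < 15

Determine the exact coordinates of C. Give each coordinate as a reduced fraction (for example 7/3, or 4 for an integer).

1. C_x = 22  [[A, B, C are collinear ⇒ 1x+4y-76=0] ∩ [|C−(16, 15)|²=153/4]]
2. C_y = 27/2  [[A, B, C are collinear ⇒ 1x+4y-76=0] ∩ [|C−(16, 15)|²=153/4]]
   so C = (22, 27/2)

C = (22, 27/2)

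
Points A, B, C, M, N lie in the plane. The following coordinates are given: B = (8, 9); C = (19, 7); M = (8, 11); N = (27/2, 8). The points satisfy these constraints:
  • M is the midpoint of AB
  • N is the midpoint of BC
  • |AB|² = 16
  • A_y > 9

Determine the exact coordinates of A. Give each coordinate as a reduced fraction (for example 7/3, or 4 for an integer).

1. A_x = 8  [A = 2·M−B = 2·(8, 11)−(8, 9)]
2. A_y = 13  [A = 2·M−B = 2·(8, 11)−(8, 9)]
   so A = (8, 13)

A = (8, 13)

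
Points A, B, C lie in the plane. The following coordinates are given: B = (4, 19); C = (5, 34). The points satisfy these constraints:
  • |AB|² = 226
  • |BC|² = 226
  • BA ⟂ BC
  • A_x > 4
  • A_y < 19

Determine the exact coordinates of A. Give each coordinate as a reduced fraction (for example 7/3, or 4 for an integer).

1. A_x = 19  [[BA ⟂ BC ⇒ 1x+15y-289=0] ∩ [|A−(4, 19)|²=226]]
2. A_y = 18  [[BA ⟂ BC ⇒ 1x+15y-289=0] ∩ [|A−(4, 19)|²=226]]
   so A = (19, 18)

A = (19, 18)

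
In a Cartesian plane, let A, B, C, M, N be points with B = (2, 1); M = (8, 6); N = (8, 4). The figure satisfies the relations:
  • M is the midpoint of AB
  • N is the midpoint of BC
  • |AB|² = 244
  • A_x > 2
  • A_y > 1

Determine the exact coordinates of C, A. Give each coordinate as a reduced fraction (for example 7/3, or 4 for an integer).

1. A_x = 14  [A = 2·M−B = 2·(8, 6)−(2, 1)]
2. A_y = 11  [A = 2·M−B = 2·(8, 6)−(2, 1)]
   so A = (14, 11)
3. C_x = 14  [C = 2·N−B = 2·(8, 4)−(2, 1)]
4. C_y = 7  [C = 2·N−B = 2·(8, 4)−(2, 1)]
   so C = (14, 7)

C = (14, 7)
A = (14, 11)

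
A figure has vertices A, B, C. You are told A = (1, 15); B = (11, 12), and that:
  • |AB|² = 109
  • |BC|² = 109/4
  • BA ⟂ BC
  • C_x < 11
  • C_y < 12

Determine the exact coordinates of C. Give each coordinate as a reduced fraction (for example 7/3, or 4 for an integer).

1. C_x = 19/2  [[BA ⟂ BC ⇒ -10x+3y+74=0] ∩ [|C−(11, 12)|²=109/4]]
2. C_y = 7  [[BA ⟂ BC ⇒ -10x+3y+74=0] ∩ [|C−(11, 12)|²=109/4]]
   so C = (19/2, 7)

C = (19/2, 7)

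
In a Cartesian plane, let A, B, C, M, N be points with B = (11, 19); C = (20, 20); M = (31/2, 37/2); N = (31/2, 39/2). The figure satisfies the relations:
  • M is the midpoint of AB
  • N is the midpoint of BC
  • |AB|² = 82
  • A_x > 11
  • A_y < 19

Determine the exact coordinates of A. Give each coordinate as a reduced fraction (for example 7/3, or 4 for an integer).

1. A_x = 20  [A = 2·M−B = 2·(31/2, 37/2)−(11, 19)]
2. A_y = 18  [A = 2·M−B = 2·(31/2, 37/2)−(11, 19)]
   so A = (20, 18)

A = (20, 18)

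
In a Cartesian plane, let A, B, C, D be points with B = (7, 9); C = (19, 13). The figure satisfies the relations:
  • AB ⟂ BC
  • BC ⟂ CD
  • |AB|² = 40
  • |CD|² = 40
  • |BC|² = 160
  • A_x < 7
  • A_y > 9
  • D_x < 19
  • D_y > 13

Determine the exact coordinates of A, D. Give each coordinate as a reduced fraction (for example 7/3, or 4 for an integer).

1. A_x = 5  [[AB ⟂ BC ⇒ -12x-4y+120=0] ∩ [|A−(7, 9)|²=40]]
2. A_y = 15  [[AB ⟂ BC ⇒ -12x-4y+120=0] ∩ [|A−(7, 9)|²=40]]
   so A = (5, 15)
3. D_x = 17  [[BC ⟂ CD ⇒ 12x+4y-280=0] ∩ [|D−(19, 13)|²=40]]
4. D_y = 19  [[BC ⟂ CD ⇒ 12x+4y-280=0] ∩ [|D−(19, 13)|²=40]]
   so D = (17, 19)

A = (5, 15)
D = (17, 19)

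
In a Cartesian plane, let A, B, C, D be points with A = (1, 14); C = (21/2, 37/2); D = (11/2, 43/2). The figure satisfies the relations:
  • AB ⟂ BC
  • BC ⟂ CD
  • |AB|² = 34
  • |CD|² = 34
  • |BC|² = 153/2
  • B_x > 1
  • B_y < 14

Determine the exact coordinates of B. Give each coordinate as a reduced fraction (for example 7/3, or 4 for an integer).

1. B_x = 6  [[BC ⟂ CD ⇒ 5x-3y+3=0] ∩ [|B−(1, 14)|²=34]]
2. B_y = 11  [[BC ⟂ CD ⇒ 5x-3y+3=0] ∩ [|B−(1, 14)|²=34]]
   so B = (6, 11)

B = (6, 11)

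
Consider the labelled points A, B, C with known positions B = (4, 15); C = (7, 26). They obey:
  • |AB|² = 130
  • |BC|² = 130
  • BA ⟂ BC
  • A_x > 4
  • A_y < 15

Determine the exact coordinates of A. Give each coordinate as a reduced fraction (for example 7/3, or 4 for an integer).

A = (15, 12)

1. A_x = 15  [[BA ⟂ BC ⇒ 3x+11y-177=0] ∩ [|A−(4, 15)|²=130]]
2. A_y = 12  [[BA ⟂ BC ⇒ 3x+11y-177=0] ∩ [|A−(4, 15)|²=130]]
   so A = (15, 12)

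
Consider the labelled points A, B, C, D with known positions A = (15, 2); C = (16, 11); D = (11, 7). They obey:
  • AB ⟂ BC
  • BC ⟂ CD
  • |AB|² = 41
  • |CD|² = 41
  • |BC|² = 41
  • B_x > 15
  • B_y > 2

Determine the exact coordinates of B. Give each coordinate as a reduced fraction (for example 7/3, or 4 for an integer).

B = (20, 6)

1. B_x = 20  [[BC ⟂ CD ⇒ 5x+4y-124=0] ∩ [|B−(15, 2)|²=41]]
2. B_y = 6  [[BC ⟂ CD ⇒ 5x+4y-124=0] ∩ [|B−(15, 2)|²=41]]
   so B = (20, 6)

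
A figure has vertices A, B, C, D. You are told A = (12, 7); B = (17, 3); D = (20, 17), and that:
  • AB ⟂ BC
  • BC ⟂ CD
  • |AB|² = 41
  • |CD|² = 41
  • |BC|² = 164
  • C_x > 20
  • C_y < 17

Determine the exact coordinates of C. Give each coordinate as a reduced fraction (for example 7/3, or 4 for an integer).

C = (25, 13)

1. C_x = 25  [[AB ⟂ BC ⇒ 5x-4y-73=0] ∩ [|C−(20, 17)|²=41]]
2. C_y = 13  [[AB ⟂ BC ⇒ 5x-4y-73=0] ∩ [|C−(20, 17)|²=41]]
   so C = (25, 13)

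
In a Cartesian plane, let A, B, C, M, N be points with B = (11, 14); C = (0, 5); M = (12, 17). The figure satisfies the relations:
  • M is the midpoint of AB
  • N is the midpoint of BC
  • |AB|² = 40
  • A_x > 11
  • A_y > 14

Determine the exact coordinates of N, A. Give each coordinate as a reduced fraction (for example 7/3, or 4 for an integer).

1. A_x = 13  [A = 2·M−B = 2·(12, 17)−(11, 14)]
2. A_y = 20  [A = 2·M−B = 2·(12, 17)−(11, 14)]
   so A = (13, 20)
3. N_x = 11/2  [2·N = B+C = (11, 14)+(0, 5)]
4. N_y = 19/2  [2·N = B+C = (11, 14)+(0, 5)]
   so N = (11/2, 19/2)

N = (11/2, 19/2)
A = (13, 20)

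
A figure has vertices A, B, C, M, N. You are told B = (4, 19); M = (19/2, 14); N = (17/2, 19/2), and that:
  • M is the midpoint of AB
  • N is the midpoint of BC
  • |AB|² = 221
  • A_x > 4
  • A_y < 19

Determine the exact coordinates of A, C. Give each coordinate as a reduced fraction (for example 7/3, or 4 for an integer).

1. A_x = 15  [A = 2·M−B = 2·(19/2, 14)−(4, 19)]
2. A_y = 9  [A = 2·M−B = 2·(19/2, 14)−(4, 19)]
   so A = (15, 9)
3. C_x = 13  [C = 2·N−B = 2·(17/2, 19/2)−(4, 19)]
4. C_y = 0  [C = 2·N−B = 2·(17/2, 19/2)−(4, 19)]
   so C = (13, 0)

A = (15, 9)
C = (13, 0)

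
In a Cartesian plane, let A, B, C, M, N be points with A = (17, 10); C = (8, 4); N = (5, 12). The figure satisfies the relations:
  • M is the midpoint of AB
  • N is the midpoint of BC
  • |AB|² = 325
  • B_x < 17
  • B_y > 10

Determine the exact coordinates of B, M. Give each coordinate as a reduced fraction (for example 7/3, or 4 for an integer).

1. B_x = 2  [B = 2·N−C = 2·(5, 12)−(8, 4)]
2. B_y = 20  [B = 2·N−C = 2·(5, 12)−(8, 4)]
   so B = (2, 20)
3. M_x = 19/2  [2·M = A+B = (17, 10)+(2, 20)]
4. M_y = 15  [2·M = A+B = (17, 10)+(2, 20)]
   so M = (19/2, 15)

B = (2, 20)
M = (19/2, 15)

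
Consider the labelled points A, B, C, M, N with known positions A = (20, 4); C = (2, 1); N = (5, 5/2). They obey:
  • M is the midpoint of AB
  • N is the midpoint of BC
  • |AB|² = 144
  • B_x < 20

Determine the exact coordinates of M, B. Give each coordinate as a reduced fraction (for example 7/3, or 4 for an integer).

M = (14, 4)
B = (8, 4)

1. B_x = 8  [B = 2·N−C = 2·(5, 5/2)−(2, 1)]
2. B_y = 4  [B = 2·N−C = 2·(5, 5/2)−(2, 1)]
   so B = (8, 4)
3. M_x = 14  [2·M = A+B = (20, 4)+(8, 4)]
4. M_y = 4  [2·M = A+B = (20, 4)+(8, 4)]
   so M = (14, 4)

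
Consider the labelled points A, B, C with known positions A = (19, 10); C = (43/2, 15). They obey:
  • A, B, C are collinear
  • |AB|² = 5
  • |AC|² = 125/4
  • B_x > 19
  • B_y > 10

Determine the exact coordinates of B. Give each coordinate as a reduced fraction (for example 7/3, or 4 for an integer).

1. B_x = 20  [[A, B, C are collinear ⇒ 5x-5/2y-70=0] ∩ [|B−(19, 10)|²=5]]
2. B_y = 12  [[A, B, C are collinear ⇒ 5x-5/2y-70=0] ∩ [|B−(19, 10)|²=5]]
   so B = (20, 12)

B = (20, 12)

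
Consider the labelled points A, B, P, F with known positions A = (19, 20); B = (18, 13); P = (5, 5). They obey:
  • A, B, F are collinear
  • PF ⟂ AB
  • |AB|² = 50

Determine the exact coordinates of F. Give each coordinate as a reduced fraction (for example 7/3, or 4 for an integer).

1. F_x = 831/50  [[A, B, F are collinear ⇒ 7x-1y-113=0] ∩ [PF ⟂ AB ⇒ -1x-7y+40=0]]
2. F_y = 167/50  [[A, B, F are collinear ⇒ 7x-1y-113=0] ∩ [PF ⟂ AB ⇒ -1x-7y+40=0]]
   so F = (831/50, 167/50)

F = (831/50, 167/50)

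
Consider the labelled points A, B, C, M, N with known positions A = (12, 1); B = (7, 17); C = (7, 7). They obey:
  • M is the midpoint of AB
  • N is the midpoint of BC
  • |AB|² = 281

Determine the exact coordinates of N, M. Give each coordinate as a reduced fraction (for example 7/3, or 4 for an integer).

1. M_x = 19/2  [2·M = A+B = (12, 1)+(7, 17)]
2. M_y = 9  [2·M = A+B = (12, 1)+(7, 17)]
   so M = (19/2, 9)
3. N_x = 7  [2·N = B+C = (7, 17)+(7, 7)]
4. N_y = 12  [2·N = B+C = (7, 17)+(7, 7)]
   so N = (7, 12)

N = (7, 12)
M = (19/2, 9)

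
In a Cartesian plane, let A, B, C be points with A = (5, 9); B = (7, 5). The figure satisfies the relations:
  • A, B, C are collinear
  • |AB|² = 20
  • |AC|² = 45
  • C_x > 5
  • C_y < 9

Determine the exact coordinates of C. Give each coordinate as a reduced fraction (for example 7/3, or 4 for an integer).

1. C_x = 8  [[A, B, C are collinear ⇒ 4x+2y-38=0] ∩ [|C−(5, 9)|²=45]]
2. C_y = 3  [[A, B, C are collinear ⇒ 4x+2y-38=0] ∩ [|C−(5, 9)|²=45]]
   so C = (8, 3)

C = (8, 3)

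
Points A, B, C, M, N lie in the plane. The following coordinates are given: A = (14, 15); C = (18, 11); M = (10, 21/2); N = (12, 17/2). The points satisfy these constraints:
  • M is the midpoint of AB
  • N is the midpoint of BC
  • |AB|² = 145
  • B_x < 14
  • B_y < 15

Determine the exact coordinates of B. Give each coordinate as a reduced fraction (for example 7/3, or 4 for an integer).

1. B_x = 6  [B = 2·M−A = 2·(10, 21/2)−(14, 15)]
2. B_y = 6  [B = 2·M−A = 2·(10, 21/2)−(14, 15)]
   so B = (6, 6)

B = (6, 6)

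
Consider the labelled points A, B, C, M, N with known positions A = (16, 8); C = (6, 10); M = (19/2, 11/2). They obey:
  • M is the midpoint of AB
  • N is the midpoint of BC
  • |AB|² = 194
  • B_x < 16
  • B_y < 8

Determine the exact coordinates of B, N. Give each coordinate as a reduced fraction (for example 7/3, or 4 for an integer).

B = (3, 3)
N = (9/2, 13/2)

1. B_x = 3  [B = 2·M−A = 2·(19/2, 11/2)−(16, 8)]
2. B_y = 3  [B = 2·M−A = 2·(19/2, 11/2)−(16, 8)]
   so B = (3, 3)
3. N_x = 9/2  [2·N = B+C = (3, 3)+(6, 10)]
4. N_y = 13/2  [2·N = B+C = (3, 3)+(6, 10)]
   so N = (9/2, 13/2)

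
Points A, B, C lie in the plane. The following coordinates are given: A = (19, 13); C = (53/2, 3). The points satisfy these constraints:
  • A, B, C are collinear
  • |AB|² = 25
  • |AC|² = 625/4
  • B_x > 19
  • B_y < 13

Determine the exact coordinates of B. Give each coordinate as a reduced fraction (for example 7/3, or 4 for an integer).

1. B_x = 22  [[A, B, C are collinear ⇒ -10x-15/2y+575/2=0] ∩ [|B−(19, 13)|²=25]]
2. B_y = 9  [[A, B, C are collinear ⇒ -10x-15/2y+575/2=0] ∩ [|B−(19, 13)|²=25]]
   so B = (22, 9)

B = (22, 9)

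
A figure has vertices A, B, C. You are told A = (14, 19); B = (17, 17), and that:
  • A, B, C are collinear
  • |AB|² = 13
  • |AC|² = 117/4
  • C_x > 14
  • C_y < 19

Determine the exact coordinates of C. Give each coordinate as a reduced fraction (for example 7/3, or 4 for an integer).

1. C_x = 37/2  [[A, B, C are collinear ⇒ 2x+3y-85=0] ∩ [|C−(14, 19)|²=117/4]]
2. C_y = 16  [[A, B, C are collinear ⇒ 2x+3y-85=0] ∩ [|C−(14, 19)|²=117/4]]
   so C = (37/2, 16)

C = (37/2, 16)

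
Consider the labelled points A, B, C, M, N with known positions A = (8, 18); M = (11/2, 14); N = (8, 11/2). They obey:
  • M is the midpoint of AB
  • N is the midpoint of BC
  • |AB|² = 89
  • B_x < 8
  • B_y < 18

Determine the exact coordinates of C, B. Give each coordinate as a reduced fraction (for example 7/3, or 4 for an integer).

1. B_x = 3  [B = 2·M−A = 2·(11/2, 14)−(8, 18)]
2. B_y = 10  [B = 2·M−A = 2·(11/2, 14)−(8, 18)]
   so B = (3, 10)
3. C_x = 13  [C = 2·N−B = 2·(8, 11/2)−(3, 10)]
4. C_y = 1  [C = 2·N−B = 2·(8, 11/2)−(3, 10)]
   so C = (13, 1)

C = (13, 1)
B = (3, 10)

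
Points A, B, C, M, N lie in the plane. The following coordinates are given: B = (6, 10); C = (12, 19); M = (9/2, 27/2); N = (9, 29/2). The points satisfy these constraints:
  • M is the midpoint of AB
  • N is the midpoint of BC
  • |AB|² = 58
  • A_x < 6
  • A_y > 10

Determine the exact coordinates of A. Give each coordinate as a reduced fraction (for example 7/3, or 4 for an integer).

A = (3, 17)

1. A_x = 3  [A = 2·M−B = 2·(9/2, 27/2)−(6, 10)]
2. A_y = 17  [A = 2·M−B = 2·(9/2, 27/2)−(6, 10)]
   so A = (3, 17)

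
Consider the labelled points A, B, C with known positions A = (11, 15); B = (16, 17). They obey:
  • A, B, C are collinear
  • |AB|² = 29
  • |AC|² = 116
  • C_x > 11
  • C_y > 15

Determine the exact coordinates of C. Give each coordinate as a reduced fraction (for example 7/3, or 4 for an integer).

C = (21, 19)

1. C_x = 21  [[A, B, C are collinear ⇒ -2x+5y-53=0] ∩ [|C−(11, 15)|²=116]]
2. C_y = 19  [[A, B, C are collinear ⇒ -2x+5y-53=0] ∩ [|C−(11, 15)|²=116]]
   so C = (21, 19)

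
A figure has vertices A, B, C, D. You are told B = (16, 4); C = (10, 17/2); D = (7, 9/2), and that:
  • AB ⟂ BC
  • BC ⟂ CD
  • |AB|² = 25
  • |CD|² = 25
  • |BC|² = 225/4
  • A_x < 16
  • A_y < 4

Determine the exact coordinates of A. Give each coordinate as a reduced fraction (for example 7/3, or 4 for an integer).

A = (13, 0)

1. A_x = 13  [[AB ⟂ BC ⇒ 6x-9/2y-78=0] ∩ [|A−(16, 4)|²=25]]
2. A_y = 0  [[AB ⟂ BC ⇒ 6x-9/2y-78=0] ∩ [|A−(16, 4)|²=25]]
   so A = (13, 0)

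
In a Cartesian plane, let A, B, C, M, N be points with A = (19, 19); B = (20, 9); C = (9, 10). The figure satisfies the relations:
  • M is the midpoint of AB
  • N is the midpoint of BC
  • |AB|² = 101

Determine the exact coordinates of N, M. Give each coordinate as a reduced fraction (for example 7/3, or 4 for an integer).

1. M_x = 39/2  [2·M = A+B = (19, 19)+(20, 9)]
2. M_y = 14  [2·M = A+B = (19, 19)+(20, 9)]
   so M = (39/2, 14)
3. N_x = 29/2  [2·N = B+C = (20, 9)+(9, 10)]
4. N_y = 19/2  [2·N = B+C = (20, 9)+(9, 10)]
   so N = (29/2, 19/2)

N = (29/2, 19/2)
M = (39/2, 14)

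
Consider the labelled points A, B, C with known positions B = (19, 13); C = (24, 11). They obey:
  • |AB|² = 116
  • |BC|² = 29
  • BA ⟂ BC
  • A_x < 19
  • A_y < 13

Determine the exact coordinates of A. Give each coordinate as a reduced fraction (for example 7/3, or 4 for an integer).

A = (15, 3)

1. A_x = 15  [[BA ⟂ BC ⇒ 5x-2y-69=0] ∩ [|A−(19, 13)|²=116]]
2. A_y = 3  [[BA ⟂ BC ⇒ 5x-2y-69=0] ∩ [|A−(19, 13)|²=116]]
   so A = (15, 3)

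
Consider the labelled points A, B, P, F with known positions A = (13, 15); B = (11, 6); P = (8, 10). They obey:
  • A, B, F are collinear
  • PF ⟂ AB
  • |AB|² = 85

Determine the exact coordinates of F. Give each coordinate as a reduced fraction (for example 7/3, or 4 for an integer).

F = (199/17, 156/17)

1. F_x = 199/17  [[A, B, F are collinear ⇒ 9x-2y-87=0] ∩ [PF ⟂ AB ⇒ -2x-9y+106=0]]
2. F_y = 156/17  [[A, B, F are collinear ⇒ 9x-2y-87=0] ∩ [PF ⟂ AB ⇒ -2x-9y+106=0]]
   so F = (199/17, 156/17)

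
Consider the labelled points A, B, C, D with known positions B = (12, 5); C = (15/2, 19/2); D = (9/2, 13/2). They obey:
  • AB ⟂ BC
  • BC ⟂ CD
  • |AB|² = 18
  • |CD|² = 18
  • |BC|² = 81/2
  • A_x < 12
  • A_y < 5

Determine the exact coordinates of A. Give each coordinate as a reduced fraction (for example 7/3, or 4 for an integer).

1. A_x = 9  [[AB ⟂ BC ⇒ 9/2x-9/2y-63/2=0] ∩ [|A−(12, 5)|²=18]]
2. A_y = 2  [[AB ⟂ BC ⇒ 9/2x-9/2y-63/2=0] ∩ [|A−(12, 5)|²=18]]
   so A = (9, 2)

A = (9, 2)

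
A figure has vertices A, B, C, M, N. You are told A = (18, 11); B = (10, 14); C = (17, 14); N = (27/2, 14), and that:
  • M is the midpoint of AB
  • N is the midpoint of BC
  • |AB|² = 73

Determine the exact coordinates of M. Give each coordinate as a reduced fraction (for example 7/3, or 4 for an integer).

1. M_x = 14  [2·M = A+B = (18, 11)+(10, 14)]
2. M_y = 25/2  [2·M = A+B = (18, 11)+(10, 14)]
   so M = (14, 25/2)

M = (14, 25/2)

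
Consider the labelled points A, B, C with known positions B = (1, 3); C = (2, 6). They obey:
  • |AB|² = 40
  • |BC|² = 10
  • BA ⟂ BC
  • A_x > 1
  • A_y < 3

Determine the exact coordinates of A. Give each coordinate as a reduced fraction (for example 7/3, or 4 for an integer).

1. A_x = 7  [[BA ⟂ BC ⇒ 1x+3y-10=0] ∩ [|A−(1, 3)|²=40]]
2. A_y = 1  [[BA ⟂ BC ⇒ 1x+3y-10=0] ∩ [|A−(1, 3)|²=40]]
   so A = (7, 1)

A = (7, 1)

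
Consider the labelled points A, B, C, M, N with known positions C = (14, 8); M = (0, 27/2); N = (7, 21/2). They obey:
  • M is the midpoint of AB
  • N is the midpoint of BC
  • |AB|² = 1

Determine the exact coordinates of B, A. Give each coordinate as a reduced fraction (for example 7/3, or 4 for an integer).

B = (0, 13)
A = (0, 14)

1. B_x = 0  [B = 2·N−C = 2·(7, 21/2)−(14, 8)]
2. B_y = 13  [B = 2·N−C = 2·(7, 21/2)−(14, 8)]
   so B = (0, 13)
3. A_x = 0  [A = 2·M−B = 2·(0, 27/2)−(0, 13)]
4. A_y = 14  [A = 2·M−B = 2·(0, 27/2)−(0, 13)]
   so A = (0, 14)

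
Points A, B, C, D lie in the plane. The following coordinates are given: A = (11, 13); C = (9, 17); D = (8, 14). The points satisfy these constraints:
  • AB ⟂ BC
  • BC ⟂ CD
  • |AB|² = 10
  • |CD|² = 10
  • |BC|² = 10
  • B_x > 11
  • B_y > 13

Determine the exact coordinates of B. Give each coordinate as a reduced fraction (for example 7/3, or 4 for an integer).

1. B_x = 12  [[BC ⟂ CD ⇒ 1x+3y-60=0] ∩ [|B−(11, 13)|²=10]]
2. B_y = 16  [[BC ⟂ CD ⇒ 1x+3y-60=0] ∩ [|B−(11, 13)|²=10]]
   so B = (12, 16)

B = (12, 16)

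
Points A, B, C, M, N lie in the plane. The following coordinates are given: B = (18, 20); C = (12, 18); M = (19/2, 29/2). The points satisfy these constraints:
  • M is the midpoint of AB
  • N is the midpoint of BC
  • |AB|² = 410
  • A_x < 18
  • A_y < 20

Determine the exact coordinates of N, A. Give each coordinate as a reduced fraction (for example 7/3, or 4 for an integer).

1. A_x = 1  [A = 2·M−B = 2·(19/2, 29/2)−(18, 20)]
2. A_y = 9  [A = 2·M−B = 2·(19/2, 29/2)−(18, 20)]
   so A = (1, 9)
3. N_x = 15  [2·N = B+C = (18, 20)+(12, 18)]
4. N_y = 19  [2·N = B+C = (18, 20)+(12, 18)]
   so N = (15, 19)

N = (15, 19)
A = (1, 9)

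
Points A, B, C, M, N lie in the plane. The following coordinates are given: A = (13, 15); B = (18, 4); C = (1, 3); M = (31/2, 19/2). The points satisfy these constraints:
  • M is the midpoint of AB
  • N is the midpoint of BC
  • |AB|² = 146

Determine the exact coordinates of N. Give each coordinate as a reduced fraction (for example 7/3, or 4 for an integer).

N = (19/2, 7/2)

1. N_x = 19/2  [2·N = B+C = (18, 4)+(1, 3)]
2. N_y = 7/2  [2·N = B+C = (18, 4)+(1, 3)]
   so N = (19/2, 7/2)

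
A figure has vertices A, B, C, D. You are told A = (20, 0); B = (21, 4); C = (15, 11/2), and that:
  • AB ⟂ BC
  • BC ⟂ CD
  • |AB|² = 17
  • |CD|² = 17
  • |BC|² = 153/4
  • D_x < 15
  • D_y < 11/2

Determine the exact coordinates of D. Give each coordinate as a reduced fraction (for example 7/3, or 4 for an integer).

D = (14, 3/2)

1. D_x = 14  [[BC ⟂ CD ⇒ -6x+3/2y+327/4=0] ∩ [|D−(15, 11/2)|²=17]]
2. D_y = 3/2  [[BC ⟂ CD ⇒ -6x+3/2y+327/4=0] ∩ [|D−(15, 11/2)|²=17]]
   so D = (14, 3/2)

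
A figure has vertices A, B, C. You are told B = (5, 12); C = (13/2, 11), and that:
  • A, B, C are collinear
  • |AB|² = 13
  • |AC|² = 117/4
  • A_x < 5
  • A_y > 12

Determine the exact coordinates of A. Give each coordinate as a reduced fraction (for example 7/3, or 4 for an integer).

A = (2, 14)

1. A_x = 2  [[A, B, C are collinear ⇒ 1x+3/2y-23=0] ∩ [|A−(5, 12)|²=13]]
2. A_y = 14  [[A, B, C are collinear ⇒ 1x+3/2y-23=0] ∩ [|A−(5, 12)|²=13]]
   so A = (2, 14)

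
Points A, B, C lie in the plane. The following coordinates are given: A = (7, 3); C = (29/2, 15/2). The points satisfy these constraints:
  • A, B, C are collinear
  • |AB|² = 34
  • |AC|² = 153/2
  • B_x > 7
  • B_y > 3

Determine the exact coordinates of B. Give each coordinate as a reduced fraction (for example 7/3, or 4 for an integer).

1. B_x = 12  [[A, B, C are collinear ⇒ 9/2x-15/2y-9=0] ∩ [|B−(7, 3)|²=34]]
2. B_y = 6  [[A, B, C are collinear ⇒ 9/2x-15/2y-9=0] ∩ [|B−(7, 3)|²=34]]
   so B = (12, 6)

B = (12, 6)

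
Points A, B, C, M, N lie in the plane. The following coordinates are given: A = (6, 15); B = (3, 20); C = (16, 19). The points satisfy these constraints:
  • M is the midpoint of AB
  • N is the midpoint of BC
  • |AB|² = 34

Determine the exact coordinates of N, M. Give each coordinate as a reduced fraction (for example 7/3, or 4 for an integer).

N = (19/2, 39/2)
M = (9/2, 35/2)

1. M_x = 9/2  [2·M = A+B = (6, 15)+(3, 20)]
2. M_y = 35/2  [2·M = A+B = (6, 15)+(3, 20)]
   so M = (9/2, 35/2)
3. N_x = 19/2  [2·N = B+C = (3, 20)+(16, 19)]
4. N_y = 39/2  [2·N = B+C = (3, 20)+(16, 19)]
   so N = (19/2, 39/2)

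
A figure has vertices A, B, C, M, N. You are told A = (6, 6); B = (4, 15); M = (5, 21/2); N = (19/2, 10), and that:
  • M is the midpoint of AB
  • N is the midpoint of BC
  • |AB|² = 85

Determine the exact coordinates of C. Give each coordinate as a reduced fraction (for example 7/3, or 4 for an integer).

1. C_x = 15  [C = 2·N−B = 2·(19/2, 10)−(4, 15)]
2. C_y = 5  [C = 2·N−B = 2·(19/2, 10)−(4, 15)]
   so C = (15, 5)

C = (15, 5)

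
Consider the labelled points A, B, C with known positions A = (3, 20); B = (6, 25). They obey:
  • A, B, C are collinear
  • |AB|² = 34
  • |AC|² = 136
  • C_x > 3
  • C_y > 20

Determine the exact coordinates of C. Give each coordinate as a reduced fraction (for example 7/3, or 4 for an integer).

C = (9, 30)

1. C_x = 9  [[A, B, C are collinear ⇒ -5x+3y-45=0] ∩ [|C−(3, 20)|²=136]]
2. C_y = 30  [[A, B, C are collinear ⇒ -5x+3y-45=0] ∩ [|C−(3, 20)|²=136]]
   so C = (9, 30)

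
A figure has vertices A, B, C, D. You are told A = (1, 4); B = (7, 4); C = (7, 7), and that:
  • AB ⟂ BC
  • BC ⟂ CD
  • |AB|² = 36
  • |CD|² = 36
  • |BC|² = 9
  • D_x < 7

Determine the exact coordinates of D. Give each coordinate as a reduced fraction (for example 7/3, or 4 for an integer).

D = (1, 7)

1. D_x = 1  [[BC ⟂ CD ⇒ 3y-21=0] ∩ [|D−(7, 7)|²=36]]
2. D_y = 7  [[BC ⟂ CD ⇒ 3y-21=0] ∩ [|D−(7, 7)|²=36]]
   so D = (1, 7)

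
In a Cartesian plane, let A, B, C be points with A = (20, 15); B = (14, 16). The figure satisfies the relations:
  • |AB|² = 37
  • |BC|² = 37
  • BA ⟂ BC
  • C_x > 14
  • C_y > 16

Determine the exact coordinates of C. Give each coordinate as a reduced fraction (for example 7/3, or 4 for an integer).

C = (15, 22)

1. C_x = 15  [[BA ⟂ BC ⇒ 6x-1y-68=0] ∩ [|C−(14, 16)|²=37]]
2. C_y = 22  [[BA ⟂ BC ⇒ 6x-1y-68=0] ∩ [|C−(14, 16)|²=37]]
   so C = (15, 22)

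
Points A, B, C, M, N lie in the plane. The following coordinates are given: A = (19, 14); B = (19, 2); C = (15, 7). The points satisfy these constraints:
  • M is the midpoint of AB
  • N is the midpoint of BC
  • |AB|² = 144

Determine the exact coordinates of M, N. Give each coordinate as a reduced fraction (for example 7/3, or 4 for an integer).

1. M_x = 19  [2·M = A+B = (19, 14)+(19, 2)]
2. M_y = 8  [2·M = A+B = (19, 14)+(19, 2)]
   so M = (19, 8)
3. N_x = 17  [2·N = B+C = (19, 2)+(15, 7)]
4. N_y = 9/2  [2·N = B+C = (19, 2)+(15, 7)]
   so N = (17, 9/2)

M = (19, 8)
N = (17, 9/2)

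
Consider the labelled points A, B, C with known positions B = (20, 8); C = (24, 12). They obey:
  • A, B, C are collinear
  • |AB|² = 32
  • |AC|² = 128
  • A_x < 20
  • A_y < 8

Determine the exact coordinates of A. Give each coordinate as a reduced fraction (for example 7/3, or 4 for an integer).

1. A_x = 16  [[A, B, C are collinear ⇒ -4x+4y+48=0] ∩ [|A−(20, 8)|²=32]]
2. A_y = 4  [[A, B, C are collinear ⇒ -4x+4y+48=0] ∩ [|A−(20, 8)|²=32]]
   so A = (16, 4)

A = (16, 4)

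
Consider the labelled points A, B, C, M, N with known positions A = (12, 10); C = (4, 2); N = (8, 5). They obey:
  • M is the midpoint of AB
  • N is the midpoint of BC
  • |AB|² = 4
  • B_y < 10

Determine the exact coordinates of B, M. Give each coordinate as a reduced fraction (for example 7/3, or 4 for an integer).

B = (12, 8)
M = (12, 9)

1. B_x = 12  [B = 2·N−C = 2·(8, 5)−(4, 2)]
2. B_y = 8  [B = 2·N−C = 2·(8, 5)−(4, 2)]
   so B = (12, 8)
3. M_x = 12  [2·M = A+B = (12, 10)+(12, 8)]
4. M_y = 9  [2·M = A+B = (12, 10)+(12, 8)]
   so M = (12, 9)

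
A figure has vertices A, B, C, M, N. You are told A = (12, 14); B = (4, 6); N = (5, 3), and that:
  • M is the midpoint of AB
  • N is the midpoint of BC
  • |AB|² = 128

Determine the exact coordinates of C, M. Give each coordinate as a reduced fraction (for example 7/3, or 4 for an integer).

1. M_x = 8  [2·M = A+B = (12, 14)+(4, 6)]
2. M_y = 10  [2·M = A+B = (12, 14)+(4, 6)]
   so M = (8, 10)
3. C_x = 6  [C = 2·N−B = 2·(5, 3)−(4, 6)]
4. C_y = 0  [C = 2·N−B = 2·(5, 3)−(4, 6)]
   so C = (6, 0)

C = (6, 0)
M = (8, 10)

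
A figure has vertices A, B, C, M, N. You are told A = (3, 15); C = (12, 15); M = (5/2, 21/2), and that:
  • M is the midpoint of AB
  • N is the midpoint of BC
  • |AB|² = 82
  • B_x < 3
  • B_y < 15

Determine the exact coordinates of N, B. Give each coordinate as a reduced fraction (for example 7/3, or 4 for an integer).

N = (7, 21/2)
B = (2, 6)

1. B_x = 2  [B = 2·M−A = 2·(5/2, 21/2)−(3, 15)]
2. B_y = 6  [B = 2·M−A = 2·(5/2, 21/2)−(3, 15)]
   so B = (2, 6)
3. N_x = 7  [2·N = B+C = (2, 6)+(12, 15)]
4. N_y = 21/2  [2·N = B+C = (2, 6)+(12, 15)]
   so N = (7, 21/2)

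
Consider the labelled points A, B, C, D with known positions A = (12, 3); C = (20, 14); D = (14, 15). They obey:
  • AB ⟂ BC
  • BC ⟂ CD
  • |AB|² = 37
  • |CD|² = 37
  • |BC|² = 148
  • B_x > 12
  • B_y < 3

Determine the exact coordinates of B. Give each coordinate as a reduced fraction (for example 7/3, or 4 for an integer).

1. B_x = 18  [[BC ⟂ CD ⇒ 6x-1y-106=0] ∩ [|B−(12, 3)|²=37]]
2. B_y = 2  [[BC ⟂ CD ⇒ 6x-1y-106=0] ∩ [|B−(12, 3)|²=37]]
   so B = (18, 2)

B = (18, 2)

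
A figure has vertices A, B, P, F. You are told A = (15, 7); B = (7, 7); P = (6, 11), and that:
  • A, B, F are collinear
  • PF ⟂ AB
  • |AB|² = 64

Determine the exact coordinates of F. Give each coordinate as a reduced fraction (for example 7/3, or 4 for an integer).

1. F_x = 6  [[A, B, F are collinear ⇒ -8y+56=0] ∩ [PF ⟂ AB ⇒ -8x+48=0]]
2. F_y = 7  [[A, B, F are collinear ⇒ -8y+56=0] ∩ [PF ⟂ AB ⇒ -8x+48=0]]
   so F = (6, 7)

F = (6, 7)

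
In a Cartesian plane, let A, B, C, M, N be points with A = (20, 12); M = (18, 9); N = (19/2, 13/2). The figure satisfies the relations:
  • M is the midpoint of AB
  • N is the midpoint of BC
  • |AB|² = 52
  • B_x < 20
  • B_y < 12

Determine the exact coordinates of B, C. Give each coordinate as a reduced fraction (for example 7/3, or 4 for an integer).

B = (16, 6)
C = (3, 7)

1. B_x = 16  [B = 2·M−A = 2·(18, 9)−(20, 12)]
2. B_y = 6  [B = 2·M−A = 2·(18, 9)−(20, 12)]
   so B = (16, 6)
3. C_x = 3  [C = 2·N−B = 2·(19/2, 13/2)−(16, 6)]
4. C_y = 7  [C = 2·N−B = 2·(19/2, 13/2)−(16, 6)]
   so C = (3, 7)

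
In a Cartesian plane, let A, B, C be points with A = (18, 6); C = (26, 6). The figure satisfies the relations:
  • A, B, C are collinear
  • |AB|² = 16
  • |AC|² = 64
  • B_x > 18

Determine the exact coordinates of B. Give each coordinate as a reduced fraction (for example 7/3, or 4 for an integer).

1. B_x = 22  [[A, B, C are collinear ⇒ -8y+48=0] ∩ [|B−(18, 6)|²=16]]
2. B_y = 6  [[A, B, C are collinear ⇒ -8y+48=0] ∩ [|B−(18, 6)|²=16]]
   so B = (22, 6)

B = (22, 6)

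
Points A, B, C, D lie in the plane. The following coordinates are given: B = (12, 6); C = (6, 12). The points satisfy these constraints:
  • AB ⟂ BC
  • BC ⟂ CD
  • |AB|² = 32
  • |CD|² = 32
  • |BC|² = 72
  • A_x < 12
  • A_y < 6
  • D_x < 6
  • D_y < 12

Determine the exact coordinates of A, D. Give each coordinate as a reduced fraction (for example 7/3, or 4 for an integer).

A = (8, 2)
D = (2, 8)

1. A_x = 8  [[AB ⟂ BC ⇒ 6x-6y-36=0] ∩ [|A−(12, 6)|²=32]]
2. A_y = 2  [[AB ⟂ BC ⇒ 6x-6y-36=0] ∩ [|A−(12, 6)|²=32]]
   so A = (8, 2)
3. D_x = 2  [[BC ⟂ CD ⇒ -6x+6y-36=0] ∩ [|D−(6, 12)|²=32]]
4. D_y = 8  [[BC ⟂ CD ⇒ -6x+6y-36=0] ∩ [|D−(6, 12)|²=32]]
   so D = (2, 8)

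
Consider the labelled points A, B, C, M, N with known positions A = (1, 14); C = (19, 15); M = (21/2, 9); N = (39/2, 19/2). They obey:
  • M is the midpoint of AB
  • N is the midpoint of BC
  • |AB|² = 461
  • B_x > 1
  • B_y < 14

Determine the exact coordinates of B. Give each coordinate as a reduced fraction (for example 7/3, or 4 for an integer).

B = (20, 4)

1. B_x = 20  [B = 2·M−A = 2·(21/2, 9)−(1, 14)]
2. B_y = 4  [B = 2·M−A = 2·(21/2, 9)−(1, 14)]
   so B = (20, 4)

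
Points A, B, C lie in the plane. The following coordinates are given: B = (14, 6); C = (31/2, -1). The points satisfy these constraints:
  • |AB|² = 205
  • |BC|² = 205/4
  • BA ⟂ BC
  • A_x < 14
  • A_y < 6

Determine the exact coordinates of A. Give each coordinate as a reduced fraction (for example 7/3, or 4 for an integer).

1. A_x = 0  [[BA ⟂ BC ⇒ 3/2x-7y+21=0] ∩ [|A−(14, 6)|²=205]]
2. A_y = 3  [[BA ⟂ BC ⇒ 3/2x-7y+21=0] ∩ [|A−(14, 6)|²=205]]
   so A = (0, 3)

A = (0, 3)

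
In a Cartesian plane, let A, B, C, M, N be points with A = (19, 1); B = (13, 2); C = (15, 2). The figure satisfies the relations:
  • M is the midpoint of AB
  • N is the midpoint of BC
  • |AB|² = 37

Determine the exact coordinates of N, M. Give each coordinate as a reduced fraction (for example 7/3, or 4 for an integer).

1. M_x = 16  [2·M = A+B = (19, 1)+(13, 2)]
2. M_y = 3/2  [2·M = A+B = (19, 1)+(13, 2)]
   so M = (16, 3/2)
3. N_x = 14  [2·N = B+C = (13, 2)+(15, 2)]
4. N_y = 2  [2·N = B+C = (13, 2)+(15, 2)]
   so N = (14, 2)

N = (14, 2)
M = (16, 3/2)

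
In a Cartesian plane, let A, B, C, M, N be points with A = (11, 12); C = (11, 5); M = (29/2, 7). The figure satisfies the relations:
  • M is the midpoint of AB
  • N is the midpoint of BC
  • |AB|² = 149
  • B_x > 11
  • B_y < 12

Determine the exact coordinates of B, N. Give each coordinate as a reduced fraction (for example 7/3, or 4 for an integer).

B = (18, 2)
N = (29/2, 7/2)

1. B_x = 18  [B = 2·M−A = 2·(29/2, 7)−(11, 12)]
2. B_y = 2  [B = 2·M−A = 2·(29/2, 7)−(11, 12)]
   so B = (18, 2)
3. N_x = 29/2  [2·N = B+C = (18, 2)+(11, 5)]
4. N_y = 7/2  [2·N = B+C = (18, 2)+(11, 5)]
   so N = (29/2, 7/2)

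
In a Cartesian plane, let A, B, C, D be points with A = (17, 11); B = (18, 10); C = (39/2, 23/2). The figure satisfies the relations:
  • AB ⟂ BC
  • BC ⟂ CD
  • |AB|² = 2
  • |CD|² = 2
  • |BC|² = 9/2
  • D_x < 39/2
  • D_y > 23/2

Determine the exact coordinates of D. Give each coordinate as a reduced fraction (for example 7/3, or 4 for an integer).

D = (37/2, 25/2)

1. D_x = 37/2  [[BC ⟂ CD ⇒ 3/2x+3/2y-93/2=0] ∩ [|D−(39/2, 23/2)|²=2]]
2. D_y = 25/2  [[BC ⟂ CD ⇒ 3/2x+3/2y-93/2=0] ∩ [|D−(39/2, 23/2)|²=2]]
   so D = (37/2, 25/2)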